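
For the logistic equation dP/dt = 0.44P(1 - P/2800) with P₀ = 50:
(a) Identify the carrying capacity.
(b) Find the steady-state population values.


Logistic ODE dP/dt = 0.44P(1 - P/2800) has equilibria where dP/dt = 0, i.e. P = 0 or P = 2800.
The coefficient (1 - P/K) = 0 when P = K, identifying K = 2800 as the carrying capacity.
(a) K = 2800; (b) equilibria P = 0 and P = 2800.


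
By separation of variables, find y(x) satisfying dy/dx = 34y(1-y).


Separate: dy/[y(1-y)] = 34 dx.
Partial fractions: 1/[y(1-y)] = 1/y + 1/(1-y).
Integrate: ln|y/(1-y)| = 34x + C₀.
Solve for y: y = 1/(1 + Ce^(-34x)).


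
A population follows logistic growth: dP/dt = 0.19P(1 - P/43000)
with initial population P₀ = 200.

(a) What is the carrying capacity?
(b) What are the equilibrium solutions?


Logistic ODE dP/dt = 0.19P(1 - P/43000) has equilibria where dP/dt = 0, i.e. P = 0 or P = 43000.
The coefficient (1 - P/K) = 0 when P = K, identifying K = 43000 as the carrying capacity.
(a) K = 43000; (b) equilibria P = 0 and P = 43000.


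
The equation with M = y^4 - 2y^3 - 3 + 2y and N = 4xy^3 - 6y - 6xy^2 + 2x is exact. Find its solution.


Check exactness: ∂M/∂y = 4y^3 - 6y^2 + 2 and ∂N/∂x = 4y^3 - 6y^2 + 2; equal, so the equation is exact.
Integrate M with respect to x (treating y as constant): ∫M dx = xy^4 - 2xy^3 - 3x + 2xy + h(y).
Differentiate w.r.t. y and set equal to N: the x-dependent terms already match, leaving h'(y) = -6y. Integrate: h(y) = -3y^2.
So F(x,y) = xy^4 - 3y^2 - 2xy^3 - 3x + 2xy.
General solution: xy^4 - 3y^2 - 2xy^3 - 3x + 2xy = C.


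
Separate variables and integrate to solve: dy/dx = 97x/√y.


Separate: √y dy = 97x dx.
Integrate: (2/3)y^(3/2) = (97/2)x² + C.


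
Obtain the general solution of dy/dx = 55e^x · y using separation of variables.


Separate variables: dy/y = 55e^x dx.
Integrate: ln|y| = 55e^x + C₀.
Exponentiate: y = Ce^(55e^x).


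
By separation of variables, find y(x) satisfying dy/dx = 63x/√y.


Separate: √y dy = 63x dx.
Integrate: (2/3)y^(3/2) = (63/2)x² + C.


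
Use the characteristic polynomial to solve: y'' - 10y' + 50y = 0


Characteristic equation: r² - 10r + 50 = 0.
Discriminant is negative; roots r = 5 ± 5i (complex conjugate pair).
General solution uses e^(α x)(C₁ cos(β x) + C₂ sin(β x)): y = e^(5x)(C₁cos(5x) + C₂sin(5x)).


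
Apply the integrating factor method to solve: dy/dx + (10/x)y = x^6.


P(x) = 10/x ⇒ μ = x^10.
(x^10 y)' = x^10·x^6 = x^16.
Integrate: x^10 y = x^17/(17) + C.
Solve for y: y = (1/17)x^7 + C/x^10.


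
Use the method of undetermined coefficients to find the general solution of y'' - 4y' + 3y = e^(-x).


Characteristic roots of r² - 4r + 3 = 0 are 3, 1.
y_h = C₁e^(3x) + C₂e^(x).
Forcing exponent -1 is not a characteristic root; try y_p = Ae^(-x).
Substitute: A·(1 + (-4)·-1 + (3)) = A·8 = 1, so A = 1/8.
General solution: y = C₁e^(3x) + C₂e^(x) + (1/8)e^(-x).


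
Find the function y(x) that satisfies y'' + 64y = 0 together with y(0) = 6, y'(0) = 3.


Characteristic roots of r² + 64 = 0 are ±8i, so y = C₁cos(8x) + C₂sin(8x).
Apply y(0) = 6: C₁ = 6. Differentiate and apply y'(0) = 3: 8·C₂ = 3, so C₂ = 3/8.
Particular solution: y = 6cos(8x) + (3/8)sin(8x).


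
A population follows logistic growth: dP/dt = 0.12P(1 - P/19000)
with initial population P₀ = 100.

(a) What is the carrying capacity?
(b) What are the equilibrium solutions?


Logistic ODE dP/dt = 0.12P(1 - P/19000) has equilibria where dP/dt = 0, i.e. P = 0 or P = 19000.
The coefficient (1 - P/K) = 0 when P = K, identifying K = 19000 as the carrying capacity.
(a) K = 19000; (b) equilibria P = 0 and P = 19000.


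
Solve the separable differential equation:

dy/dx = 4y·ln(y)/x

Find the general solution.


Separate: dy/[y ln(y)] = 4 dx/x.
Substitute u = ln(y): du/u = 4 dx/x.
Integrate: ln|ln(y)| = 4ln|x| + C₀, hence ln(y) = C·x^4.


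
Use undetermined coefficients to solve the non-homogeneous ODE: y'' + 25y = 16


Homogeneous part: r² + 25 = 0 ⇒ r = ±5i, so y_h = C₁cos(5x) + C₂sin(5x).
Try constant y_p = A; plug in: 25A = 16 ⇒ A = 16/25.
General solution: y = C₁cos(5x) + C₂sin(5x) + 16/25.


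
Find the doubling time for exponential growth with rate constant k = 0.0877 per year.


Exponential growth: P(t) = P₀ e^(0.0877t). Set P(t)/P₀ = 2: e^(0.0877t) = 2.
Solve: t = ln(2)/0.0877 ≈ 7.90 years.


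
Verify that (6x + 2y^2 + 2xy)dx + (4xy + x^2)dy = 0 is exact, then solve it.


Check exactness: ∂M/∂y = 4y + 2x and ∂N/∂x = 4y + 2x; equal, so the equation is exact.
Integrate M with respect to x (treating y as constant): ∫M dx = 3x^2 + 2xy^2 + x^2y + h(y).
Differentiate w.r.t. y and set equal to N: all terms match, so h'(y) = 0 and h is a constant absorbed into C.
General solution: 3x^2 + 2xy^2 + x^2y = C.


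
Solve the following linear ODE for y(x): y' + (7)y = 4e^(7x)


P(x) = 7 ⇒ μ = e^(7x).
(μ y)' = 4e^(14x) ⇒ μ y = (4/14)e^(14x) + C.
Divide by μ: y = (2/7)e^(7x) + Ce^(-7x).


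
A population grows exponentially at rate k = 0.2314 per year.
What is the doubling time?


Exponential growth: P(t) = P₀ e^(0.2314t). Set P(t)/P₀ = 2: e^(0.2314t) = 2.
Solve: t = ln(2)/0.2314 ≈ 3.00 years.


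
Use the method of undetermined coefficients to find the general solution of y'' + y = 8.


Homogeneous part: r² + 1 = 0 ⇒ r = ±1i, so y_h = C₁cos(x) + C₂sin(x).
Try constant y_p = A; plug in: 1A = 8 ⇒ A = 8.
General solution: y = C₁cos(x) + C₂sin(x) + 8.


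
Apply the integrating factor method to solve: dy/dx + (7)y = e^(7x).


P(x) = 7 ⇒ μ = e^(7x).
(μ y)' = e^(14x) ⇒ μ y = (1/14)e^(14x) + C.
Divide by μ: y = (1/14)e^(7x) + Ce^(-7x).


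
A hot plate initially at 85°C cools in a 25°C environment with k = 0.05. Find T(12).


Newton's law: dT/dt = -k(T - T_a) has solution T(t) = T_a + (T₀ - T_a)e^(-kt).
Plug in T_a = 25, T₀ = 85, k = 0.05, t = 12: T(12) = 25 + (60)e^(-0.60) ≈ 57.9°C.


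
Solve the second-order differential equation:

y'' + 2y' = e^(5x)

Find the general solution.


Characteristic roots of r² + 2r = 0 are -2, 0.
y_h = C₁e^(-2x) + C₂.
Forcing exponent 5 is not a characteristic root; try y_p = Ae^(5x).
Substitute: A·(25 + (2)·5 + (0)) = A·35 = 1, so A = 1/35.
General solution: y = C₁e^(-2x) + C₂ + (1/35)e^(5x).


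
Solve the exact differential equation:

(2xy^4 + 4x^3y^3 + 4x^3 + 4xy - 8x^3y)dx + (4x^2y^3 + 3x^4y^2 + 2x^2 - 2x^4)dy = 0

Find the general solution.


Check exactness: ∂M/∂y = 8xy^3 + 12x^3y^2 + 4x - 8x^3 and ∂N/∂x = 8xy^3 + 12x^3y^2 + 4x - 8x^3; equal, so the equation is exact.
Integrate M with respect to x (treating y as constant): ∫M dx = x^2y^4 + x^4y^3 + x^4 + 2x^2y - 2x^4y + h(y).
Differentiate w.r.t. y and set equal to N: all terms match, so h'(y) = 0 and h is a constant absorbed into C.
General solution: x^2y^4 + x^4y^3 + x^4 + 2x^2y - 2x^4y = C.


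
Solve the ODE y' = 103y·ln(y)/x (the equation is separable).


Separate: dy/[y ln(y)] = 103 dx/x.
Substitute u = ln(y): du/u = 103 dx/x.
Integrate: ln|ln(y)| = 103ln|x| + C₀, hence ln(y) = C·x^103.


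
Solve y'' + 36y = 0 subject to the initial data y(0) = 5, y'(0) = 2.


Characteristic roots of r² + 36 = 0 are ±6i, so y = C₁cos(6x) + C₂sin(6x).
Apply y(0) = 5: C₁ = 5. Differentiate and apply y'(0) = 2: 6·C₂ = 2, so C₂ = 1/3.
Particular solution: y = 5cos(6x) + (1/3)sin(6x).


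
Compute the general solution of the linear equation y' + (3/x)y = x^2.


P(x) = 3/x ⇒ μ = x^3.
(x^3 y)' = x^3·x^2 = x^5.
Integrate: x^3 y = x^6/(6) + C.
Solve for y: y = (1/6)x^3 + C/x^3.


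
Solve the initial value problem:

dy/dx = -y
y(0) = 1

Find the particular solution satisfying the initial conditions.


General solution of y' = -y is y = Ce^(-x).
Apply y(0) = 1: C = 1.
Particular solution: y = e^(-x).


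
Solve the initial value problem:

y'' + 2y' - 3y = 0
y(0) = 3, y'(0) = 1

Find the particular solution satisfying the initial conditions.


Characteristic roots of r² + 2r - 3 = 0 are -3, 1.
General solution y = c₁ e^(-3x) + c₂ e^(x).
Apply y(0) = 3: c₁ + c₂ = 3. Apply y'(0) = 1: -3 c₁ + 1 c₂ = 1.
Solve: c₁ = 1/2, c₂ = 5/2.
Particular solution: y = (1/2)e^(-3x) + (5/2)e^(x).


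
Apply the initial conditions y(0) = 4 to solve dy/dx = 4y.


General solution of y' = 4y is y = Ce^(4x).
Apply y(0) = 4: C = 4.
Particular solution: y = 4e^(4x).


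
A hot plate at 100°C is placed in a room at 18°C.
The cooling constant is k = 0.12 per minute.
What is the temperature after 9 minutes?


Newton's law: dT/dt = -k(T - T_a) has solution T(t) = T_a + (T₀ - T_a)e^(-kt).
Plug in T_a = 18, T₀ = 100, k = 0.12, t = 9: T(9) = 18 + (82)e^(-1.08) ≈ 45.8°C.


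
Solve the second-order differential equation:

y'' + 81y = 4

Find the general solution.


Homogeneous part: r² + 81 = 0 ⇒ r = ±9i, so y_h = C₁cos(9x) + C₂sin(9x).
Try constant y_p = A; plug in: 81A = 4 ⇒ A = 4/81.
General solution: y = C₁cos(9x) + C₂sin(9x) + 4/81.


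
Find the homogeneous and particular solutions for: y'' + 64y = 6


Homogeneous part: r² + 64 = 0 ⇒ r = ±8i, so y_h = C₁cos(8x) + C₂sin(8x).
Try constant y_p = A; plug in: 64A = 6 ⇒ A = 3/32.
General solution: y = C₁cos(8x) + C₂sin(8x) + 3/32.


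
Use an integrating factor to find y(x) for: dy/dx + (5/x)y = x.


P(x) = 5/x ⇒ μ = x^5.
(x^5 y)' = x^5·x^1 = x^6.
Integrate: x^5 y = x^7/(7) + C.
Solve for y: y = (1/7)x^2 + C/x^5.


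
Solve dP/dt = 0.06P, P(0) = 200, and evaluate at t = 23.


The ODE dP/dt = 0.06P has solution P(t) = P(0)e^(0.06t).
Substitute P(0) = 200 and t = 23: P(23) = 200 e^(1.38) ≈ 795.


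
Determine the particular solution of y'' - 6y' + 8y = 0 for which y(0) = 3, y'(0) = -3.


Characteristic roots of r² - 6r + 8 = 0 are 2, 4.
General solution y = c₁ e^(2x) + c₂ e^(4x).
Apply y(0) = 3: c₁ + c₂ = 3. Apply y'(0) = -3: 2 c₁ + 4 c₂ = -3.
Solve: c₁ = 15/2, c₂ = -9/2.
Particular solution: y = (15/2)e^(2x) - (9/2)e^(4x).


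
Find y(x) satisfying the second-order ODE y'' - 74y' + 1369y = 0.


Characteristic equation: r² - 74r + 1369 = 0, i.e. (r - 37)² = 0.
Repeated root r = 37; include an x factor for the second linearly independent solution.
General solution: y = (C₁ + C₂x)e^(37x).


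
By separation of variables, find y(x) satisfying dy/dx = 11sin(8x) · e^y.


Separate: e^(-y) dy = 11sin(8x) dx.
Integrate: -e^(-y) = -(11/8)cos(8x) + C₀.
Rearrange: e^(-y) = (11/8)cos(8x) + C.


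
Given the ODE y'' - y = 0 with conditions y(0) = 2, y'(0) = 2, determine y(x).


Characteristic roots of r² - 1 = 0 are 1, -1.
General solution y = c₁ e^(x) + c₂ e^(-x).
Apply y(0) = 2: c₁ + c₂ = 2. Apply y'(0) = 2: 1 c₁ - 1 c₂ = 2.
Solve: c₁ = 2, c₂ = 0.
Particular solution: y = 2e^(x) + 0e^(-x).


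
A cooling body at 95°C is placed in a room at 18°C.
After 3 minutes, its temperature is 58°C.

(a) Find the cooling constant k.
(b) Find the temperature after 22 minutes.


Newton's law: T(t) = T_a + (T₀ - T_a)e^(-kt).
(a) Use T(3) = 58: (58 - 18)/(95 - 18) = e^(-k·3), so k = -ln(0.519)/3 ≈ 0.2183.
(b) Apply k to t = 22: T(22) = 18 + (77)e^(-4.803) ≈ 18.6°C.


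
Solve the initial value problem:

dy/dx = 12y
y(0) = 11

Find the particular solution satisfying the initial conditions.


General solution of y' = 12y is y = Ce^(12x).
Apply y(0) = 11: C = 11.
Particular solution: y = 11e^(12x).


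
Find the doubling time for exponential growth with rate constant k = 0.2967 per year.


Exponential growth: P(t) = P₀ e^(0.2967t). Set P(t)/P₀ = 2: e^(0.2967t) = 2.
Solve: t = ln(2)/0.2967 ≈ 2.34 years.


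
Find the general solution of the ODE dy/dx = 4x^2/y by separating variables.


Separate variables: y dy = 4x^2 dx.
Integrate both sides: y²/2 = (4/3)x^3 + C₀.
Multiply by 2: y² = (8/3)x^3 + C.


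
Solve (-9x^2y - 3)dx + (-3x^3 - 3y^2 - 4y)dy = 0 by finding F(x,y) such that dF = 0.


Check exactness: ∂M/∂y = -9x^2 and ∂N/∂x = -9x^2; equal, so the equation is exact.
Integrate M with respect to x (treating y as constant): ∫M dx = -3x^3y - 3x + h(y).
Differentiate w.r.t. y and set equal to N: the x-dependent terms already match, leaving h'(y) = -3y^2 - 4y. Integrate: h(y) = -y^3 - 2y^2.
So F(x,y) = -3x^3y - y^3 - 3x - 2y^2.
General solution: -3x^3y - y^3 - 3x - 2y^2 = C.


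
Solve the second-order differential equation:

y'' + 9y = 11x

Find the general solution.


Homogeneous: r² + 9 = 0 ⇒ r = ±3i, y_h = C₁cos(3x) + C₂sin(3x).
Polynomial forcing; try y_p = Ax + B. Then y_p'' + 9 y_p = 9(Ax + B) = 11x, so B = 0 and A = 11/9.
General solution: y = C₁cos(3x) + C₂sin(3x) + (11/9)x.


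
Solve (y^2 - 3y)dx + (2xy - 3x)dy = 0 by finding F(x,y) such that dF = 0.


Check exactness: ∂M/∂y = 2y - 3 and ∂N/∂x = 2y - 3; equal, so the equation is exact.
Integrate M with respect to x (treating y as constant): ∫M dx = xy^2 - 3xy + h(y).
Differentiate w.r.t. y and set equal to N: all terms match, so h'(y) = 0 and h is a constant absorbed into C.
General solution: xy^2 - 3xy = C.


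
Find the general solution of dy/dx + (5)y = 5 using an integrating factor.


P(x) = 5, Q(x) = 5; integrating factor μ = e^(5x).
(μ y)' = 5e^(5x) ⇒ μ y = e^(5x) + C.
Divide by μ: y = 1 + Ce^(-5x).


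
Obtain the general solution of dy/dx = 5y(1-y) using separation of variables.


Separate: dy/[y(1-y)] = 5 dx.
Partial fractions: 1/[y(1-y)] = 1/y + 1/(1-y).
Integrate: ln|y/(1-y)| = 5x + C₀.
Solve for y: y = 1/(1 + Ce^(-5x)).


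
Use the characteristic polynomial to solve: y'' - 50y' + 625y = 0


Characteristic equation: r² - 50r + 625 = 0, i.e. (r - 25)² = 0.
Repeated root r = 25; include an x factor for the second linearly independent solution.
General solution: y = (C₁ + C₂x)e^(25x).


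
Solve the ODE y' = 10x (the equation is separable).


Integrate both sides with respect to x: y = ∫ 10x dx = 5x^2 + C.


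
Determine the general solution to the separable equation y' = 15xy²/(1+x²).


Separate: dy/y² = 15x/(1+x²) dx.
Integrate LHS: ∫ dy/y² = -1/y.
Integrate RHS via u = 1+x²: (15/2)ln(1+x²) + C.
Result: -1/y = (15/2)ln(1+x²) + C.


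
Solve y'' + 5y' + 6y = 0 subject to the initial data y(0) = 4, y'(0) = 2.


Characteristic roots of r² + 5r + 6 = 0 are -3, -2.
General solution y = c₁ e^(-3x) + c₂ e^(-2x).
Apply y(0) = 4: c₁ + c₂ = 4. Apply y'(0) = 2: -3 c₁ - 2 c₂ = 2.
Solve: c₁ = -10, c₂ = 14.
Particular solution: y = -10e^(-3x) + 14e^(-2x).


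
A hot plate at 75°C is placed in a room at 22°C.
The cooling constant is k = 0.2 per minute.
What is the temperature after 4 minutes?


Newton's law: dT/dt = -k(T - T_a) has solution T(t) = T_a + (T₀ - T_a)e^(-kt).
Plug in T_a = 22, T₀ = 75, k = 0.2, t = 4: T(4) = 22 + (53)e^(-0.80) ≈ 45.8°C.


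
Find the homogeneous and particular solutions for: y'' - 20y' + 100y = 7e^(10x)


Characteristic polynomial (r - 10)² = 0; repeated root r = 10.
y_h = (C₁ + C₂x)e^(10x). Forcing matches the repeated root (resonance), so try y_p = Ax² e^(10x).
Substitute and solve for A: 2A = 7, so A = 7/2.
General solution: y = (C₁ + C₂x + (7/2)x²)e^(10x).


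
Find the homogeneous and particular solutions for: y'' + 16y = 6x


Homogeneous: r² + 16 = 0 ⇒ r = ±4i, y_h = C₁cos(4x) + C₂sin(4x).
Polynomial forcing; try y_p = Ax + B. Then y_p'' + 16 y_p = 16(Ax + B) = 6x, so B = 0 and A = 3/8.
General solution: y = C₁cos(4x) + C₂sin(4x) + (3/8)x.


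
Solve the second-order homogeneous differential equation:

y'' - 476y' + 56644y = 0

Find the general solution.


Characteristic equation: r² - 476r + 56644 = 0, i.e. (r - 238)² = 0.
Repeated root r = 238; include an x factor for the second linearly independent solution.
General solution: y = (C₁ + C₂x)e^(238x).


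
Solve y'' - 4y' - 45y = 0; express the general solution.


Characteristic equation: r² - 4r - 45 = 0.
Factor: (r - 9)(r + 5) = 0 ⇒ r = 9, -5 (distinct real).
General solution: y = C₁e^(9x) + C₂e^(-5x).


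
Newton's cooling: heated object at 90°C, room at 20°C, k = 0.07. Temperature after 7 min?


Newton's law: dT/dt = -k(T - T_a) has solution T(t) = T_a + (T₀ - T_a)e^(-kt).
Plug in T_a = 20, T₀ = 90, k = 0.07, t = 7: T(7) = 20 + (70)e^(-0.49) ≈ 62.9°C.


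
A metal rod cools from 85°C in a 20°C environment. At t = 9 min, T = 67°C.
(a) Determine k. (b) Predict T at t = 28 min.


Newton's law: T(t) = T_a + (T₀ - T_a)e^(-kt).
(a) Use T(9) = 67: (67 - 20)/(85 - 20) = e^(-k·9), so k = -ln(0.723)/9 ≈ 0.0360.
(b) Apply k to t = 28: T(28) = 20 + (65)e^(-1.009) ≈ 43.7°C.


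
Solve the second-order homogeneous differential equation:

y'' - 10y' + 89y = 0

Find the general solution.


Characteristic equation: r² - 10r + 89 = 0.
Discriminant is negative; roots r = 5 ± 8i (complex conjugate pair).
General solution uses e^(α x)(C₁ cos(β x) + C₂ sin(β x)): y = e^(5x)(C₁cos(8x) + C₂sin(8x)).


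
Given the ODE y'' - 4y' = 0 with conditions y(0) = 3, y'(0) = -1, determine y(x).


Characteristic roots of r² - 4r = 0 are 0, 4.
General solution y = c₁ + c₂ e^(4x).
Apply y(0) = 3: c₁ + c₂ = 3. Apply y'(0) = -1: 0 c₁ + 4 c₂ = -1.
Solve: c₁ = 13/4, c₂ = -1/4.
Particular solution: y = 13/4 - (1/4)e^(4x).


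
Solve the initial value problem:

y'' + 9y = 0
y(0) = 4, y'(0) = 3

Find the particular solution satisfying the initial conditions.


Characteristic roots of r² + 9 = 0 are ±3i, so y = C₁cos(3x) + C₂sin(3x).
Apply y(0) = 4: C₁ = 4. Differentiate and apply y'(0) = 3: 3·C₂ = 3, so C₂ = 1.
Particular solution: y = 4cos(3x) + sin(3x).


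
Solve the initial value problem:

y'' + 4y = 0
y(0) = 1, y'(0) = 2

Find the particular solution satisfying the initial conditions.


Characteristic roots of r² + 4 = 0 are ±2i, so y = C₁cos(2x) + C₂sin(2x).
Apply y(0) = 1: C₁ = 1. Differentiate and apply y'(0) = 2: 2·C₂ = 2, so C₂ = 1.
Particular solution: y = cos(2x) + sin(2x).


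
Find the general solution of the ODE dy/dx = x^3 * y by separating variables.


Separate variables: dy/y = x^3 dx.
Integrate: ln|y| = (1/4)x^4 + C₀.
Exponentiate: y = Ce^((1/4)x^4).


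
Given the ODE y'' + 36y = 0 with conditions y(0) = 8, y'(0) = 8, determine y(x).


Characteristic roots of r² + 36 = 0 are ±6i, so y = C₁cos(6x) + C₂sin(6x).
Apply y(0) = 8: C₁ = 8. Differentiate and apply y'(0) = 8: 6·C₂ = 8, so C₂ = 4/3.
Particular solution: y = 8cos(6x) + (4/3)sin(6x).


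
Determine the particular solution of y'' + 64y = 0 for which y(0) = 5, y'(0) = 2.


Characteristic roots of r² + 64 = 0 are ±8i, so y = C₁cos(8x) + C₂sin(8x).
Apply y(0) = 5: C₁ = 5. Differentiate and apply y'(0) = 2: 8·C₂ = 2, so C₂ = 1/4.
Particular solution: y = 5cos(8x) + (1/4)sin(8x).


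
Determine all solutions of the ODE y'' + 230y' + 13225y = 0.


Characteristic equation: r² + 230r + 13225 = 0, i.e. (r + 115)² = 0.
Repeated root r = -115; include an x factor for the second linearly independent solution.
General solution: y = (C₁ + C₂x)e^(-115x).


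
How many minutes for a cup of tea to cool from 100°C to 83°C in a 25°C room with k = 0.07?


From T(t) = T_a + (T₀ - T_a)e^(-kt), set T(t) = 83:
(83 - 25) / (100 - 25) = e^(-0.07t), so t = -ln(0.773)/0.07 ≈ 3.7 minutes.


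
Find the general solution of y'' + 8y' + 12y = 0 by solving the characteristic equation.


Characteristic equation: r² + 8r + 12 = 0.
Factor: (r + 6)(r + 2) = 0 ⇒ r = -6, -2 (distinct real).
General solution: y = C₁e^(-6x) + C₂e^(-2x).


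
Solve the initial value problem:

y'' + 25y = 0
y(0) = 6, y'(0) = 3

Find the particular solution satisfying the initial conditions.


Characteristic roots of r² + 25 = 0 are ±5i, so y = C₁cos(5x) + C₂sin(5x).
Apply y(0) = 6: C₁ = 6. Differentiate and apply y'(0) = 3: 5·C₂ = 3, so C₂ = 3/5.
Particular solution: y = 6cos(5x) + (3/5)sin(5x).


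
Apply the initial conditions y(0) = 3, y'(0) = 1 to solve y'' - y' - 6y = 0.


Characteristic roots of r² - r - 6 = 0 are -2, 3.
General solution y = c₁ e^(-2x) + c₂ e^(3x).
Apply y(0) = 3: c₁ + c₂ = 3. Apply y'(0) = 1: -2 c₁ + 3 c₂ = 1.
Solve: c₁ = 8/5, c₂ = 7/5.
Particular solution: y = (8/5)e^(-2x) + (7/5)e^(3x).


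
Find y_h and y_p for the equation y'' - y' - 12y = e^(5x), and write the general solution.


Characteristic roots of r² - r - 12 = 0 are 4, -3.
y_h = C₁e^(4x) + C₂e^(-3x).
Forcing exponent 5 is not a characteristic root; try y_p = Ae^(5x).
Substitute: A·(25 + (-1)·5 + (-12)) = A·8 = 1, so A = 1/8.
General solution: y = C₁e^(4x) + C₂e^(-3x) + (1/8)e^(5x).


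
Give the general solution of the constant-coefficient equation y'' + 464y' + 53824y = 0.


Characteristic equation: r² + 464r + 53824 = 0, i.e. (r + 232)² = 0.
Repeated root r = -232; include an x factor for the second linearly independent solution.
General solution: y = (C₁ + C₂x)e^(-232x).


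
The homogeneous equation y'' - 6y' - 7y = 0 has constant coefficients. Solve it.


Characteristic equation: r² - 6r - 7 = 0.
Factor: (r + 1)(r - 7) = 0 ⇒ r = -1, 7 (distinct real).
General solution: y = C₁e^(-x) + C₂e^(7x).


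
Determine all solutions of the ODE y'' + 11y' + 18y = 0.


Characteristic equation: r² + 11r + 18 = 0.
Factor: (r + 2)(r + 9) = 0 ⇒ r = -2, -9 (distinct real).
General solution: y = C₁e^(-2x) + C₂e^(-9x).


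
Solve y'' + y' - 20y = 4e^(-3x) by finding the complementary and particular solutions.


Characteristic roots of r² + r - 20 = 0 are -5, 4.
y_h = C₁e^(-5x) + C₂e^(4x).
Forcing exponent -3 is not a characteristic root; try y_p = Ae^(-3x).
Substitute: A·(9 + (1)·-3 + (-20)) = A·-14 = 4, so A = -2/7.
General solution: y = C₁e^(-5x) + C₂e^(4x) - (2/7)e^(-3x).


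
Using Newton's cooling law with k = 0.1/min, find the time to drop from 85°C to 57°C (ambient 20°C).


From T(t) = T_a + (T₀ - T_a)e^(-kt), set T(t) = 57:
(57 - 20) / (85 - 20) = e^(-0.1t), so t = -ln(0.569)/0.1 ≈ 5.6 minutes.


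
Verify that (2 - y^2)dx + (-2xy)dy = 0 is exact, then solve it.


Check exactness: ∂M/∂y = -2y and ∂N/∂x = -2y; equal, so the equation is exact.
Integrate M with respect to x (treating y as constant): ∫M dx = 2x - xy^2 + h(y).
Differentiate w.r.t. y and set equal to N: all terms match, so h'(y) = 0 and h is a constant absorbed into C.
General solution: 2x - xy^2 = C.


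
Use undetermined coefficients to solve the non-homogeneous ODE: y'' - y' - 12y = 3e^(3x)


Characteristic roots of r² - r - 12 = 0 are 4, -3.
y_h = C₁e^(4x) + C₂e^(-3x).
Forcing exponent 3 is not a characteristic root; try y_p = Ae^(3x).
Substitute: A·(9 + (-1)·3 + (-12)) = A·-6 = 3, so A = -1/2.
General solution: y = C₁e^(4x) + C₂e^(-3x) - (1/2)e^(3x).


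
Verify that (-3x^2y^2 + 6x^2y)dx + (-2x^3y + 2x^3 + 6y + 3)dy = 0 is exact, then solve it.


Check exactness: ∂M/∂y = -6x^2y + 6x^2 and ∂N/∂x = -6x^2y + 6x^2; equal, so the equation is exact.
Integrate M with respect to x (treating y as constant): ∫M dx = -x^3y^2 + 2x^3y + h(y).
Differentiate w.r.t. y and set equal to N: the x-dependent terms already match, leaving h'(y) = 6y + 3. Integrate: h(y) = 3y^2 + 3y.
So F(x,y) = -x^3y^2 + 2x^3y + 3y^2 + 3y.
General solution: -x^3y^2 + 2x^3y + 3y^2 + 3y = C.


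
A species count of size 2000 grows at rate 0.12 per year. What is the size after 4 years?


The ODE dP/dt = 0.12P has solution P(t) = P(0)e^(0.12t).
Substitute P(0) = 2000 and t = 4: P(4) = 2000 e^(0.48) ≈ 3232.


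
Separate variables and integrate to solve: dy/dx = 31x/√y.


Separate: √y dy = 31x dx.
Integrate: (2/3)y^(3/2) = (31/2)x² + C.


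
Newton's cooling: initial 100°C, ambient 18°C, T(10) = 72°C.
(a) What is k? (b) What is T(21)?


Newton's law: T(t) = T_a + (T₀ - T_a)e^(-kt).
(a) Use T(10) = 72: (72 - 18)/(100 - 18) = e^(-k·10), so k = -ln(0.659)/10 ≈ 0.0418.
(b) Apply k to t = 21: T(21) = 18 + (82)e^(-0.877) ≈ 52.1°C.


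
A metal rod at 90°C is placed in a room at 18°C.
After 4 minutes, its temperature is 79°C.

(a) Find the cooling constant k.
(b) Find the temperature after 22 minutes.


Newton's law: T(t) = T_a + (T₀ - T_a)e^(-kt).
(a) Use T(4) = 79: (79 - 18)/(90 - 18) = e^(-k·4), so k = -ln(0.847)/4 ≈ 0.0414.
(b) Apply k to t = 22: T(22) = 18 + (72)e^(-0.912) ≈ 46.9°C.


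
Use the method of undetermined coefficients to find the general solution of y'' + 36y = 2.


Homogeneous part: r² + 36 = 0 ⇒ r = ±6i, so y_h = C₁cos(6x) + C₂sin(6x).
Try constant y_p = A; plug in: 36A = 2 ⇒ A = 1/18.
General solution: y = C₁cos(6x) + C₂sin(6x) + 1/18.


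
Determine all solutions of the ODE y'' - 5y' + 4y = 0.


Characteristic equation: r² - 5r + 4 = 0.
Factor: (r - 4)(r - 1) = 0 ⇒ r = 4, 1 (distinct real).
General solution: y = C₁e^(4x) + C₂e^(x).


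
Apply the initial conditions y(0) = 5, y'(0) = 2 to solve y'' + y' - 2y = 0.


Characteristic roots of r² + r - 2 = 0 are 1, -2.
General solution y = c₁ e^(x) + c₂ e^(-2x).
Apply y(0) = 5: c₁ + c₂ = 5. Apply y'(0) = 2: 1 c₁ - 2 c₂ = 2.
Solve: c₁ = 4, c₂ = 1.
Particular solution: y = 4e^(x) + e^(-2x).


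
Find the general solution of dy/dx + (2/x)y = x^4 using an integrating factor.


P(x) = 2/x ⇒ μ = x^2.
(x^2 y)' = x^2·x^4 = x^6.
Integrate: x^2 y = x^7/(7) + C.
Solve for y: y = (1/7)x^5 + C/x^2.


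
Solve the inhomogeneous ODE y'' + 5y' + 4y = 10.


Characteristic roots of r² + 5r + 4 = 0 are -1, -4.
y_h = C₁e^(-x) + C₂e^(-4x).
Constant forcing; try y_p = A. Then 4A = 10 ⇒ A = 5/2.
General solution: y = C₁e^(-x) + C₂e^(-4x) + 5/2.


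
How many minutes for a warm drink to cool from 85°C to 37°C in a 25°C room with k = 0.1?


From T(t) = T_a + (T₀ - T_a)e^(-kt), set T(t) = 37:
(37 - 25) / (85 - 25) = e^(-0.1t), so t = -ln(0.200)/0.1 ≈ 16.1 minutes.


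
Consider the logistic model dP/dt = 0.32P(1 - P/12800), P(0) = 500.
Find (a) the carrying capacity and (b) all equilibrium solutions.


Logistic ODE dP/dt = 0.32P(1 - P/12800) has equilibria where dP/dt = 0, i.e. P = 0 or P = 12800.
The coefficient (1 - P/K) = 0 when P = K, identifying K = 12800 as the carrying capacity.
(a) K = 12800; (b) equilibria P = 0 and P = 12800.


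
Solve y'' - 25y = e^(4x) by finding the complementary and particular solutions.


Characteristic roots of r² - 25 = 0 are -5, 5.
y_h = C₁e^(-5x) + C₂e^(5x).
Forcing exponent 4 is not a characteristic root; try y_p = Ae^(4x).
Substitute: A·(16 + (0)·4 + (-25)) = A·-9 = 1, so A = -1/9.
General solution: y = C₁e^(-5x) + C₂e^(5x) - (1/9)e^(4x).


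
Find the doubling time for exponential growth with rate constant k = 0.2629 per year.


Exponential growth: P(t) = P₀ e^(0.2629t). Set P(t)/P₀ = 2: e^(0.2629t) = 2.
Solve: t = ln(2)/0.2629 ≈ 2.64 years.


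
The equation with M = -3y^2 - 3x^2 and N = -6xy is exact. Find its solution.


Check exactness: ∂M/∂y = -6y and ∂N/∂x = -6y; equal, so the equation is exact.
Integrate M with respect to x (treating y as constant): ∫M dx = -3xy^2 - x^3 + h(y).
Differentiate w.r.t. y and set equal to N: all terms match, so h'(y) = 0 and h is a constant absorbed into C.
General solution: -3xy^2 - x^3 = C.


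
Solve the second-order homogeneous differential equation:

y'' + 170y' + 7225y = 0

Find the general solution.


Characteristic equation: r² + 170r + 7225 = 0, i.e. (r + 85)² = 0.
Repeated root r = -85; include an x factor for the second linearly independent solution.
General solution: y = (C₁ + C₂x)e^(-85x).


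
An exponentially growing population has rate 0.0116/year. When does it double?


Exponential growth: P(t) = P₀ e^(0.0116t). Set P(t)/P₀ = 2: e^(0.0116t) = 2.
Solve: t = ln(2)/0.0116 ≈ 59.75 years.


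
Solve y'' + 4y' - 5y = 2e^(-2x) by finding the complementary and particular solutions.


Characteristic roots of r² + 4r - 5 = 0 are 1, -5.
y_h = C₁e^(x) + C₂e^(-5x).
Forcing exponent -2 is not a characteristic root; try y_p = Ae^(-2x).
Substitute: A·(4 + (4)·-2 + (-5)) = A·-9 = 2, so A = -2/9.
General solution: y = C₁e^(x) + C₂e^(-5x) - (2/9)e^(-2x).


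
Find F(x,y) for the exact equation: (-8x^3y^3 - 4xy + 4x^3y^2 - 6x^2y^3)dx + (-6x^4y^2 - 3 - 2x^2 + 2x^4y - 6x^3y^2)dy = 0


Check exactness: ∂M/∂y = -24x^3y^2 - 4x + 8x^3y - 18x^2y^2 and ∂N/∂x = -24x^3y^2 - 4x + 8x^3y - 18x^2y^2; equal, so the equation is exact.
Integrate M with respect to x (treating y as constant): ∫M dx = -2x^4y^3 - 2x^2y + x^4y^2 - 2x^3y^3 + h(y).
Differentiate w.r.t. y and set equal to N: the x-dependent terms already match, leaving h'(y) = -3. Integrate: h(y) = -3y.
So F(x,y) = -2x^4y^3 - 3y - 2x^2y + x^4y^2 - 2x^3y^3.
General solution: -2x^4y^3 - 3y - 2x^2y + x^4y^2 - 2x^3y^3 = C.


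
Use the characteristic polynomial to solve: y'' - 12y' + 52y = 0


Characteristic equation: r² - 12r + 52 = 0.
Discriminant is negative; roots r = 6 ± 4i (complex conjugate pair).
General solution uses e^(α x)(C₁ cos(β x) + C₂ sin(β x)): y = e^(6x)(C₁cos(4x) + C₂sin(4x)).


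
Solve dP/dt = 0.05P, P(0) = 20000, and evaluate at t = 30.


The ODE dP/dt = 0.05P has solution P(t) = P(0)e^(0.05t).
Substitute P(0) = 20000 and t = 30: P(30) = 20000 e^(1.50) ≈ 89634.


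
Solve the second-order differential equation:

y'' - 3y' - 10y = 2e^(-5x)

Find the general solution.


Characteristic roots of r² - 3r - 10 = 0 are -2, 5.
y_h = C₁e^(-2x) + C₂e^(5x).
Forcing exponent -5 is not a characteristic root; try y_p = Ae^(-5x).
Substitute: A·(25 + (-3)·-5 + (-10)) = A·30 = 2, so A = 1/15.
General solution: y = C₁e^(-2x) + C₂e^(5x) + (1/15)e^(-5x).


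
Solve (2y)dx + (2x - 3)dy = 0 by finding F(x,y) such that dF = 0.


Check exactness: ∂M/∂y = 2 and ∂N/∂x = 2; equal, so the equation is exact.
Integrate M with respect to x (treating y as constant): ∫M dx = 2xy + h(y).
Differentiate w.r.t. y and set equal to N: the x-dependent terms already match, leaving h'(y) = -3. Integrate: h(y) = -3y.
So F(x,y) = 2xy - 3y.
General solution: 2xy - 3y = C.


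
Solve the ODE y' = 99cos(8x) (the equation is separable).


g(y) = 1, so integrate directly: y = ∫ 99cos(8x) dx = (99/8)sin(8x) + C.


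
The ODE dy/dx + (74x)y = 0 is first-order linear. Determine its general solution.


P(x) = 74x ⇒ μ = e^(37x²).
Q(x) = 0 so μ y is constant: y = Ce^(-37x²).


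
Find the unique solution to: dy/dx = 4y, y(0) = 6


General solution of y' = 4y is y = Ce^(4x).
Apply y(0) = 6: C = 6.
Particular solution: y = 6e^(4x).


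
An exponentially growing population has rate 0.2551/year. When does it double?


Exponential growth: P(t) = P₀ e^(0.2551t). Set P(t)/P₀ = 2: e^(0.2551t) = 2.
Solve: t = ln(2)/0.2551 ≈ 2.72 years.


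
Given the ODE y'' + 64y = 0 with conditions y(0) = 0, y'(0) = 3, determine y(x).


Characteristic roots of r² + 64 = 0 are ±8i, so y = C₁cos(8x) + C₂sin(8x).
Apply y(0) = 0: C₁ = 0. Differentiate and apply y'(0) = 3: 8·C₂ = 3, so C₂ = 3/8.
Particular solution: y = (3/8)sin(8x).


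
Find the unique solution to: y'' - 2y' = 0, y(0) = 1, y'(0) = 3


Characteristic roots of r² - 2r = 0 are 2, 0.
General solution y = c₁ e^(2x) + c₂.
Apply y(0) = 1: c₁ + c₂ = 1. Apply y'(0) = 3: 2 c₁ + 0 c₂ = 3.
Solve: c₁ = 3/2, c₂ = -1/2.
Particular solution: y = (3/2)e^(2x) - 1/2.


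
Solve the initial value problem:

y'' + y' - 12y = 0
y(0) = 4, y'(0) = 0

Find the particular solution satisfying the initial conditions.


Characteristic roots of r² + r - 12 = 0 are 3, -4.
General solution y = c₁ e^(3x) + c₂ e^(-4x).
Apply y(0) = 4: c₁ + c₂ = 4. Apply y'(0) = 0: 3 c₁ - 4 c₂ = 0.
Solve: c₁ = 16/7, c₂ = 12/7.
Particular solution: y = (16/7)e^(3x) + (12/7)e^(-4x).


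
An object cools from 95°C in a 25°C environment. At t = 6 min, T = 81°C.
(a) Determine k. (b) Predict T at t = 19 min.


Newton's law: T(t) = T_a + (T₀ - T_a)e^(-kt).
(a) Use T(6) = 81: (81 - 25)/(95 - 25) = e^(-k·6), so k = -ln(0.800)/6 ≈ 0.0372.
(b) Apply k to t = 19: T(19) = 25 + (70)e^(-0.707) ≈ 59.5°C.


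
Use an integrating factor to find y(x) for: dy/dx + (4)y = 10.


P(x) = 4, Q(x) = 10; integrating factor μ = e^(4x).
(μ y)' = 10e^(4x) ⇒ μ y = (5/2)e^(4x) + C.
Divide by μ: y = 5/2 + Ce^(-4x).


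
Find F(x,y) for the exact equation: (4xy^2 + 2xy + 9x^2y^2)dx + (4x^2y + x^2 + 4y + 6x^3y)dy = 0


Check exactness: ∂M/∂y = 8xy + 2x + 18x^2y and ∂N/∂x = 8xy + 2x + 18x^2y; equal, so the equation is exact.
Integrate M with respect to x (treating y as constant): ∫M dx = 2x^2y^2 + x^2y + 3x^3y^2 + h(y).
Differentiate w.r.t. y and set equal to N: the x-dependent terms already match, leaving h'(y) = 4y. Integrate: h(y) = 2y^2.
So F(x,y) = 2x^2y^2 + x^2y + 2y^2 + 3x^3y^2.
General solution: 2x^2y^2 + x^2y + 2y^2 + 3x^3y^2 = C.


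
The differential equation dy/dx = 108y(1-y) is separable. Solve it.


Separate: dy/[y(1-y)] = 108 dx.
Partial fractions: 1/[y(1-y)] = 1/y + 1/(1-y).
Integrate: ln|y/(1-y)| = 108x + C₀.
Solve for y: y = 1/(1 + Ce^(-108x)).


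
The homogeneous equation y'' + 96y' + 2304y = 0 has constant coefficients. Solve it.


Characteristic equation: r² + 96r + 2304 = 0, i.e. (r + 48)² = 0.
Repeated root r = -48; include an x factor for the second linearly independent solution.
General solution: y = (C₁ + C₂x)e^(-48x).


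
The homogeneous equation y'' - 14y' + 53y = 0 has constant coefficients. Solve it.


Characteristic equation: r² - 14r + 53 = 0.
Discriminant is negative; roots r = 7 ± 2i (complex conjugate pair).
General solution uses e^(α x)(C₁ cos(β x) + C₂ sin(β x)): y = e^(7x)(C₁cos(2x) + C₂sin(2x)).


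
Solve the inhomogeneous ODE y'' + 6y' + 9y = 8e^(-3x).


Characteristic polynomial (r + 3)² = 0; repeated root r = -3.
y_h = (C₁ + C₂x)e^(-3x). Forcing matches the repeated root (resonance), so try y_p = Ax² e^(-3x).
Substitute and solve for A: 2A = 8, so A = 4.
General solution: y = (C₁ + C₂x + 4x²)e^(-3x).


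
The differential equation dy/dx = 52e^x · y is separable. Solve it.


Separate variables: dy/y = 52e^x dx.
Integrate: ln|y| = 52e^x + C₀.
Exponentiate: y = Ce^(52e^x).


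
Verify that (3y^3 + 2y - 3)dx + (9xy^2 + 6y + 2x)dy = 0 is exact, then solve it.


Check exactness: ∂M/∂y = 9y^2 + 2 and ∂N/∂x = 9y^2 + 2; equal, so the equation is exact.
Integrate M with respect to x (treating y as constant): ∫M dx = 3xy^3 + 2xy - 3x + h(y).
Differentiate w.r.t. y and set equal to N: the x-dependent terms already match, leaving h'(y) = 6y. Integrate: h(y) = 3y^2.
So F(x,y) = 3xy^3 + 3y^2 + 2xy - 3x.
General solution: 3xy^3 + 3y^2 + 2xy - 3x = C.


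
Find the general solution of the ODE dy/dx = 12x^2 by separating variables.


Integrate both sides with respect to x: y = ∫ 12x^2 dx = 4x^3 + C.


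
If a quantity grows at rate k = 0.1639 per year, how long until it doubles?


Exponential growth: P(t) = P₀ e^(0.1639t). Set P(t)/P₀ = 2: e^(0.1639t) = 2.
Solve: t = ln(2)/0.1639 ≈ 4.23 years.


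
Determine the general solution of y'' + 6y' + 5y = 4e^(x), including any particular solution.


Characteristic roots of r² + 6r + 5 = 0 are -1, -5.
y_h = C₁e^(-x) + C₂e^(-5x).
Forcing exponent 1 is not a characteristic root; try y_p = Ae^(x).
Substitute: A·(1 + (6)·1 + (5)) = A·12 = 4, so A = 1/3.
General solution: y = C₁e^(-x) + C₂e^(-5x) + (1/3)e^(x).


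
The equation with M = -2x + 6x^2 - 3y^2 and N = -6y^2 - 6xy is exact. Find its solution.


Check exactness: ∂M/∂y = -6y and ∂N/∂x = -6y; equal, so the equation is exact.
Integrate M with respect to x (treating y as constant): ∫M dx = -x^2 + 2x^3 - 3xy^2 + h(y).
Differentiate w.r.t. y and set equal to N: the x-dependent terms already match, leaving h'(y) = -6y^2. Integrate: h(y) = -2y^3.
So F(x,y) = -x^2 + 2x^3 - 2y^3 - 3xy^2.
General solution: -x^2 + 2x^3 - 2y^3 - 3xy^2 = C.


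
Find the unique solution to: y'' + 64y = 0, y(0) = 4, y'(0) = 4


Characteristic roots of r² + 64 = 0 are ±8i, so y = C₁cos(8x) + C₂sin(8x).
Apply y(0) = 4: C₁ = 4. Differentiate and apply y'(0) = 4: 8·C₂ = 4, so C₂ = 1/2.
Particular solution: y = 4cos(8x) + (1/2)sin(8x).


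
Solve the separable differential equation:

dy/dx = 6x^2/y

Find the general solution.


Separate variables: y dy = 6x^2 dx.
Integrate both sides: y²/2 = 2x^3 + C₀.
Multiply by 2: y² = 4x^3 + C.


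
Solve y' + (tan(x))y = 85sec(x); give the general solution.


P(x) = tan(x) ⇒ μ = e^(∫tan(x)dx) = sec(x).
(sec(x) y)' = 85sec²(x) ⇒ sec(x) y = 85tan(x) + C.
Multiply by cos(x): y = 85sin(x) + C·cos(x).


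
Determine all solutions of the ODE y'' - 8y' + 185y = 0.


Characteristic equation: r² - 8r + 185 = 0.
Discriminant is negative; roots r = 4 ± 13i (complex conjugate pair).
General solution uses e^(α x)(C₁ cos(β x) + C₂ sin(β x)): y = e^(4x)(C₁cos(13x) + C₂sin(13x)).


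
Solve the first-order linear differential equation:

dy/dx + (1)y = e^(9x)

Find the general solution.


P(x) = 1 ⇒ μ = e^(x).
(μ y)' = e^(10x) ⇒ μ y = e^(10x)/10 + C.
Divide by μ: y = (1/10)e^(9x) + Ce^(-x).


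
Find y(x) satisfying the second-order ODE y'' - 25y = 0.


Characteristic equation: r² - 25 = 0.
Factor: (r - 5)(r + 5) = 0 ⇒ r = 5, -5 (distinct real).
General solution: y = C₁e^(5x) + C₂e^(-5x).


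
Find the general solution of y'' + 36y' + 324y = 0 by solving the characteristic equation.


Characteristic equation: r² + 36r + 324 = 0, i.e. (r + 18)² = 0.
Repeated root r = -18; include an x factor for the second linearly independent solution.
General solution: y = (C₁ + C₂x)e^(-18x).


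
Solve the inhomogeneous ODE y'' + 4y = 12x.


Homogeneous: r² + 4 = 0 ⇒ r = ±2i, y_h = C₁cos(2x) + C₂sin(2x).
Polynomial forcing; try y_p = Ax + B. Then y_p'' + 4 y_p = 4(Ax + B) = 12x, so B = 0 and A = 3.
General solution: y = C₁cos(2x) + C₂sin(2x) + 3x.


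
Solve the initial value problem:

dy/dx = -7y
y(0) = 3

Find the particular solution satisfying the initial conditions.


General solution of y' = -7y is y = Ce^(-7x).
Apply y(0) = 3: C = 3.
Particular solution: y = 3e^(-7x).


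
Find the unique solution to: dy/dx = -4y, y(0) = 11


General solution of y' = -4y is y = Ce^(-4x).
Apply y(0) = 11: C = 11.
Particular solution: y = 11e^(-4x).


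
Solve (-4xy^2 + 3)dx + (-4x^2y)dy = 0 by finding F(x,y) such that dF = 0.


Check exactness: ∂M/∂y = -8xy and ∂N/∂x = -8xy; equal, so the equation is exact.
Integrate M with respect to x (treating y as constant): ∫M dx = -2x^2y^2 + 3x + h(y).
Differentiate w.r.t. y and set equal to N: all terms match, so h'(y) = 0 and h is a constant absorbed into C.
General solution: -2x^2y^2 + 3x = C.


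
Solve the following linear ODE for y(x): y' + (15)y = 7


P(x) = 15, Q(x) = 7; integrating factor μ = e^(15x).
(μ y)' = 7e^(15x) ⇒ μ y = (7/15)e^(15x) + C.
Divide by μ: y = 7/15 + Ce^(-15x).


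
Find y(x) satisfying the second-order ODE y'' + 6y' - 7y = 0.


Characteristic equation: r² + 6r - 7 = 0.
Factor: (r + 7)(r - 1) = 0 ⇒ r = -7, 1 (distinct real).
General solution: y = C₁e^(-7x) + C₂e^(x).


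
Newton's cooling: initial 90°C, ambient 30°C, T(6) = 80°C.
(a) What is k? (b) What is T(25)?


Newton's law: T(t) = T_a + (T₀ - T_a)e^(-kt).
(a) Use T(6) = 80: (80 - 30)/(90 - 30) = e^(-k·6), so k = -ln(0.833)/6 ≈ 0.0304.
(b) Apply k to t = 25: T(25) = 30 + (60)e^(-0.760) ≈ 58.1°C.


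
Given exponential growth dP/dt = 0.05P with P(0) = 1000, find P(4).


The ODE dP/dt = 0.05P has solution P(t) = P(0)e^(0.05t).
Substitute P(0) = 1000 and t = 4: P(4) = 1000 e^(0.20) ≈ 1221.
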